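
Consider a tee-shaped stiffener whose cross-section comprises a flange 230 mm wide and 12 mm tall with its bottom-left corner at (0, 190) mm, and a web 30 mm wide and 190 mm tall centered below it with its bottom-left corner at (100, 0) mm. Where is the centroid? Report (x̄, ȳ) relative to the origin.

web: A = 30 × 190 = 5700.00, centroid at (115.00, 95.00).
flange: A = 230 × 12 = 2760.00, centroid at (115.00, 196.00).
ΣA = 8460.00 mm²
ΣAx̄ = (5700.00)(115.00) + (2760.00)(115.00) = 972900.00 mm³
ΣAȳ = (5700.00)(95.00) + (2760.00)(196.00) = 1082460.00 mm³
x̄ = 972900.00 / 8460.00 = 115.00 mm
ȳ = 1082460.00 / 8460.00 = 127.95 mm

x̄ = 115.00 mm, ȳ = 127.95 mm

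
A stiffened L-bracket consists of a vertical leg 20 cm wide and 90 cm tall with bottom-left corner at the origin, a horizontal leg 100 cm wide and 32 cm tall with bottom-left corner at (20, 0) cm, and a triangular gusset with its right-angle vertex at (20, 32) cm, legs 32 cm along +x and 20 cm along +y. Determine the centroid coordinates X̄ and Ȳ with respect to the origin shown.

vertical leg: A = 20 × 90 = 1800.00, centroid at (10.00, 45.00).
horizontal leg: A = 100 × 32 = 3200.00, centroid at (70.00, 16.00).
gusset: A = ½·32·20 = 320.00, centroid at (30.67, 38.67).
ΣA = 5320.00 cm², ΣAX̄ = 251813.33 cm³, ΣAȲ = 144573.33 cm³.
X̄ = 251813.33/5320.00 = 47.33 cm; Ȳ = 144573.33/5320.00 = 27.18 cm.

X̄ = 47.33 cm, Ȳ = 27.18 cm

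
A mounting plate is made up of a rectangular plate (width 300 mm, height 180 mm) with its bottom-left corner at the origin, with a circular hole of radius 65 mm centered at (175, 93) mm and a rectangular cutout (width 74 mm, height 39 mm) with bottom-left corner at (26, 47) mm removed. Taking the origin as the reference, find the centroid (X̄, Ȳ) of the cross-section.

plate: A = 300 × 180 = 54000.00, centroid at (150.00, 90.00).
hole 1: A = −π·65² = -13273.23, centroid at (175.00, 93.00).
hole 2: A = −(74 × 39) = -2886.00, centroid at (63.00, 66.50).
ΣA = 37840.77 mm², ΣAX̄ = 5595366.93 mm³, ΣAȲ = 3433670.71 mm³.
X̄ = 5595366.93/37840.77 = 147.87 mm; Ȳ = 3433670.71/37840.77 = 90.74 mm.

X̄ = 147.87 mm, Ȳ = 90.74 mm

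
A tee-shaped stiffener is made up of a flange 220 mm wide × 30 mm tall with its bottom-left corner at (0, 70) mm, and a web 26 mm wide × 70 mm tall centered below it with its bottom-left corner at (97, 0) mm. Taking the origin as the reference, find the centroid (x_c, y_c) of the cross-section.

web: A = 26 × 70 = 1820.00, centroid at (110.00, 35.00).
flange: A = 220 × 30 = 6600.00, centroid at (110.00, 85.00).
ΣA = 8420.00 mm²
ΣAx_c = (1820.00)(110.00) + (6600.00)(110.00) = 926200.00 mm³
ΣAy_c = (1820.00)(35.00) + (6600.00)(85.00) = 624700.00 mm³
x_c = 926200.00 / 8420.00 = 110.00 mm
y_c = 624700.00 / 8420.00 = 74.19 mm

x_c = 110.00 mm, y_c = 74.19 mm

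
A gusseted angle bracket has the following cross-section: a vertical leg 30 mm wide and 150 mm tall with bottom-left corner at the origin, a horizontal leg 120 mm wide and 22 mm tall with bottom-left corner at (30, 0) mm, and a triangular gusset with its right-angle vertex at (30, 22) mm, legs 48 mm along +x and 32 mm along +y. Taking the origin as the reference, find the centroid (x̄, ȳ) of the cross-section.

x̄ = 43.05 mm, ȳ = 49.52 mm

vertical leg: A = 30 × 150 = 4500.00, centroid at (15.00, 75.00).
horizontal leg: A = 120 × 22 = 2640.00, centroid at (90.00, 11.00).
gusset: A = ½·48·32 = 768.00, centroid at (46.00, 32.67).
ΣA = 7908.00 mm², ΣAx̄ = 340428.00 mm³, ΣAȳ = 391628.00 mm³.
x̄ = 340428.00/7908.00 = 43.05 mm; ȳ = 391628.00/7908.00 = 49.52 mm.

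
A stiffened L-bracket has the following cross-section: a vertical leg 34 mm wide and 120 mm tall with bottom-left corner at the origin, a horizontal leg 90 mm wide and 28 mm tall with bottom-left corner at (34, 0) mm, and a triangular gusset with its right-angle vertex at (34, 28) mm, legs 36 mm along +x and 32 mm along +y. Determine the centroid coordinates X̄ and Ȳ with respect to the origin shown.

vertical leg: A = 34 × 120 = 4080.00, centroid at (17.00, 60.00).
horizontal leg: A = 90 × 28 = 2520.00, centroid at (79.00, 14.00).
gusset: A = ½·36·32 = 576.00, centroid at (46.00, 38.67).
ΣA = 7176.00 mm²
ΣAX̄ = (4080.00)(17.00) + (2520.00)(79.00) + (576.00)(46.00) = 294936.00 mm³
ΣAȲ = (4080.00)(60.00) + (2520.00)(14.00) + (576.00)(38.67) = 302352.00 mm³
X̄ = 294936.00 / 7176.00 = 41.10 mm
Ȳ = 302352.00 / 7176.00 = 42.13 mm

X̄ = 41.10 mm, Ȳ = 42.13 mm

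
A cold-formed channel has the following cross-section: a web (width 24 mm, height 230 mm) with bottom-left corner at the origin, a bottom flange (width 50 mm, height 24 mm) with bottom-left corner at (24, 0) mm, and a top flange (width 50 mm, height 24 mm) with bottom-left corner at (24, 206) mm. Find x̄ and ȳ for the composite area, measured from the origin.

web: A = 24 × 230 = 5520.00, centroid at (12.00, 115.00).
bottom flange: A = 50 × 24 = 1200.00, centroid at (49.00, 12.00).
top flange: A = 50 × 24 = 1200.00, centroid at (49.00, 218.00).
ΣA = 7920.00 mm², ΣAx̄ = 183840.00 mm³, ΣAȳ = 910800.00 mm³.
x̄ = 183840.00/7920.00 = 23.21 mm; ȳ = 910800.00/7920.00 = 115.00 mm.

x̄ = 23.21 mm, ȳ = 115.00 mm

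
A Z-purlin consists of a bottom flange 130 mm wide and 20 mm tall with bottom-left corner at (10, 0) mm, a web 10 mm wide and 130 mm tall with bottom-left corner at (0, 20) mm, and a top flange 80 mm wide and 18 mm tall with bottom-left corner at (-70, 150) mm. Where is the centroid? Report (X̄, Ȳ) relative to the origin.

bottom flange: A = 130 × 20 = 2600.00, centroid at (75.00, 10.00).
web: A = 10 × 130 = 1300.00, centroid at (5.00, 85.00).
top flange: A = 80 × 18 = 1440.00, centroid at (-30.00, 159.00).
ΣA = 5340.00 mm², ΣAX̄ = 158300.00 mm³, ΣAȲ = 365460.00 mm³.
X̄ = 158300.00/5340.00 = 29.64 mm; Ȳ = 365460.00/5340.00 = 68.44 mm.

X̄ = 29.64 mm, Ȳ = 68.44 mm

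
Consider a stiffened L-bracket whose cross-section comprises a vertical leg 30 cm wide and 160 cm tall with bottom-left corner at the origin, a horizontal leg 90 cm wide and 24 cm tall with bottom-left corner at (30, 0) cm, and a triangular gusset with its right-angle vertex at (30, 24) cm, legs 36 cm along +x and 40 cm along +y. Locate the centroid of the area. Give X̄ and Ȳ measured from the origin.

X̄ = 34.41 cm, Ȳ = 56.88 cm

Part | A | x̄ᵢ | ȳᵢ | A·x̄ᵢ | A·ȳᵢ
vertical leg | 4800.00 | 15.00 | 80.00 | 72000.00 | 384000.00
horizontal leg | 2160.00 | 75.00 | 12.00 | 162000.00 | 25920.00
gusset | 720.00 | 42.00 | 37.33 | 30240.00 | 26880.00
Σ | 7680.00 |  |  | 264240.00 | 436800.00
X̄ = 264240.00 / 7680.00 = 34.41 cm
Ȳ = 436800.00 / 7680.00 = 56.88 cm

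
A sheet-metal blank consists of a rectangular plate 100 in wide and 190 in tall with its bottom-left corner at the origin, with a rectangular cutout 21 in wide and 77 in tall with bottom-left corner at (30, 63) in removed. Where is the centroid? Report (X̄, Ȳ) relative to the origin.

plate: A = 100 × 190 = 19000.00, centroid at (50.00, 95.00).
hole: A = −(21 × 77) = -1617.00, centroid at (40.50, 101.50).
ΣA = 17383.00 in², ΣAX̄ = 884511.50 in³, ΣAȲ = 1640874.50 in³.
X̄ = 884511.50/17383.00 = 50.88 in; Ȳ = 1640874.50/17383.00 = 94.40 in.

X̄ = 50.88 in, Ȳ = 94.40 in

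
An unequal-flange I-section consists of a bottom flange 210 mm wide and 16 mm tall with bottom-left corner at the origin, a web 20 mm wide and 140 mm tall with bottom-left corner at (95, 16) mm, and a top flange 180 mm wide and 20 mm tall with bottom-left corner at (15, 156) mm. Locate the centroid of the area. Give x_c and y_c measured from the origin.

bottom flange: A = 210 × 16 = 3360.00, centroid at (105.00, 8.00).
web: A = 20 × 140 = 2800.00, centroid at (105.00, 86.00).
top flange: A = 180 × 20 = 3600.00, centroid at (105.00, 166.00).
ΣA = 9760.00 mm²
ΣAx_c = (3360.00)(105.00) + (2800.00)(105.00) + (3600.00)(105.00) = 1024800.00 mm³
ΣAy_c = (3360.00)(8.00) + (2800.00)(86.00) + (3600.00)(166.00) = 865280.00 mm³
x_c = 1024800.00 / 9760.00 = 105.00 mm
y_c = 865280.00 / 9760.00 = 88.66 mm

x_c = 105.00 mm, y_c = 88.66 mm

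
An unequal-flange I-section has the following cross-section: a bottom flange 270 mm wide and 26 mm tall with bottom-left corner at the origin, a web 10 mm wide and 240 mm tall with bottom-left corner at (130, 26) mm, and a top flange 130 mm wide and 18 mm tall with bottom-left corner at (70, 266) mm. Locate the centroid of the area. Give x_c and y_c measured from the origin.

x_c = 135.00 mm, y_c = 92.28 mm

bottom flange: A = 270 × 26 = 7020.00, centroid at (135.00, 13.00).
web: A = 10 × 240 = 2400.00, centroid at (135.00, 146.00).
top flange: A = 130 × 18 = 2340.00, centroid at (135.00, 275.00).
ΣA = 11760.00 mm²
ΣAx_c = (7020.00)(135.00) + (2400.00)(135.00) + (2340.00)(135.00) = 1587600.00 mm³
ΣAy_c = (7020.00)(13.00) + (2400.00)(146.00) + (2340.00)(275.00) = 1085160.00 mm³
x_c = 1587600.00 / 11760.00 = 135.00 mm
y_c = 1085160.00 / 11760.00 = 92.28 mm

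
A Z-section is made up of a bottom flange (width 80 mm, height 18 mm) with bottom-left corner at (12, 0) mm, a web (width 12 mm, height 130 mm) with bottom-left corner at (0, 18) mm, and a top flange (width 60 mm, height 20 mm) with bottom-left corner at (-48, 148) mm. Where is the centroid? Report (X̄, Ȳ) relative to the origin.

Part | A | x̄ᵢ | ȳᵢ | A·x̄ᵢ | A·ȳᵢ
bottom flange | 1440.00 | 52.00 | 9.00 | 74880.00 | 12960.00
web | 1560.00 | 6.00 | 83.00 | 9360.00 | 129480.00
top flange | 1200.00 | -18.00 | 158.00 | -21600.00 | 189600.00
Σ | 4200.00 |  |  | 62640.00 | 332040.00
X̄ = 62640.00 / 4200.00 = 14.91 mm
Ȳ = 332040.00 / 4200.00 = 79.06 mm

X̄ = 14.91 mm, Ȳ = 79.06 mm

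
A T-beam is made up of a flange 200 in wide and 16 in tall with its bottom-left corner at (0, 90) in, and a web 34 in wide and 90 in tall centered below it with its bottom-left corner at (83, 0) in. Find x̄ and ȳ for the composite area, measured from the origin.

web: A = 34 × 90 = 3060.00, centroid at (100.00, 45.00).
flange: A = 200 × 16 = 3200.00, centroid at (100.00, 98.00).
ΣA = 6260.00 in², ΣAx̄ = 626000.00 in³, ΣAȳ = 451300.00 in³.
x̄ = 626000.00/6260.00 = 100.00 in; ȳ = 451300.00/6260.00 = 72.09 in.

x̄ = 100.00 in, ȳ = 72.09 in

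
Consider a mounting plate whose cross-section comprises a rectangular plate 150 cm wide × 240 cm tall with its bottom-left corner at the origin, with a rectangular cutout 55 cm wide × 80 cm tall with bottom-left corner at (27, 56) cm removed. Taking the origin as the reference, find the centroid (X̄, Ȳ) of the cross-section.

Part | A | x̄ᵢ | ȳᵢ | A·x̄ᵢ | A·ȳᵢ
plate | 36000.00 | 75.00 | 120.00 | 2700000.00 | 4320000.00
hole | -4400.00 | 54.50 | 96.00 | -239800.00 | -422400.00
Σ | 31600.00 |  |  | 2460200.00 | 3897600.00
X̄ = 2460200.00 / 31600.00 = 77.85 cm
Ȳ = 3897600.00 / 31600.00 = 123.34 cm

X̄ = 77.85 cm, Ȳ = 123.34 cm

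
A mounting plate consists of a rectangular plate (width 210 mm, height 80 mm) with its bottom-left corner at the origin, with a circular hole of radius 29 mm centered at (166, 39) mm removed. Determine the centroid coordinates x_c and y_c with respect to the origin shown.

x_c = 93.62 mm, y_c = 40.19 mm

plate: A = 210 × 80 = 16800.00, centroid at (105.00, 40.00).
hole: A = −π·29² = -2642.08, centroid at (166.00, 39.00).
ΣA = 14157.92 mm², ΣAx_c = 1325414.82 mm³, ΣAy_c = 568958.90 mm³.
x_c = 1325414.82/14157.92 = 93.62 mm; y_c = 568958.90/14157.92 = 40.19 mm.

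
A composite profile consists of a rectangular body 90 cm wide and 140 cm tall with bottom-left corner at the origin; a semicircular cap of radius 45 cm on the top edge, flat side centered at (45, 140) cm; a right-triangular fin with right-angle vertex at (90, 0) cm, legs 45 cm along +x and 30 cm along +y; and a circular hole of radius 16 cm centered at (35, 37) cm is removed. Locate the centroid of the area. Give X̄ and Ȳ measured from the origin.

rectangular body: A = 90 × 140 = 12600.00, centroid at (45.00, 70.00).
semicircular top: A = ½π·45² = 3180.86, centroid at (45.00, 159.10).
triangular fin: A = ½·45·30 = 675.00, centroid at (105.00, 10.00).
hole: A = −π·16² = -804.25, centroid at (35.00, 37.00).
ΣA = 15651.61 cm², ΣAX̄ = 752865.15 cm³, ΣAȲ = 1365063.59 cm³.
X̄ = 752865.15/15651.61 = 48.10 cm; Ȳ = 1365063.59/15651.61 = 87.22 cm.

X̄ = 48.10 cm, Ȳ = 87.22 cm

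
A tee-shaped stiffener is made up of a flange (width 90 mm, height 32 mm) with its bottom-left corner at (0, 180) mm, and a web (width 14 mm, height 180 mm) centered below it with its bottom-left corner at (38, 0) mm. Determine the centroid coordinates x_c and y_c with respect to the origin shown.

x_c = 45.00 mm, y_c = 146.53 mm

Part | A | x̄ᵢ | ȳᵢ | A·x̄ᵢ | A·ȳᵢ
web | 2520.00 | 45.00 | 90.00 | 113400.00 | 226800.00
flange | 2880.00 | 45.00 | 196.00 | 129600.00 | 564480.00
Σ | 5400.00 |  |  | 243000.00 | 791280.00
x_c = 243000.00 / 5400.00 = 45.00 mm
y_c = 791280.00 / 5400.00 = 146.53 mm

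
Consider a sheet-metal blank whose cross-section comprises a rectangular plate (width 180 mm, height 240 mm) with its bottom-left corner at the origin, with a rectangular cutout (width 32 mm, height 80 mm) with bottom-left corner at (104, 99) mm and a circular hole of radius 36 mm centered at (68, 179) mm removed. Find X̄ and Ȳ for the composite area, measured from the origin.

plate: A = 180 × 240 = 43200.00, centroid at (90.00, 120.00).
hole 1: A = −(32 × 80) = -2560.00, centroid at (120.00, 139.00).
hole 2: A = −π·36² = -4071.50, centroid at (68.00, 179.00).
ΣA = 36568.50 mm²
ΣAX̄ = (43200.00)(90.00) + (-2560.00)(120.00) + (-4071.50)(68.00) = 3303937.72 mm³
ΣAȲ = (43200.00)(120.00) + (-2560.00)(139.00) + (-4071.50)(179.00) = 4099360.77 mm³
X̄ = 3303937.72 / 36568.50 = 90.35 mm
Ȳ = 4099360.77 / 36568.50 = 112.10 mm

X̄ = 90.35 mm, Ȳ = 112.10 mm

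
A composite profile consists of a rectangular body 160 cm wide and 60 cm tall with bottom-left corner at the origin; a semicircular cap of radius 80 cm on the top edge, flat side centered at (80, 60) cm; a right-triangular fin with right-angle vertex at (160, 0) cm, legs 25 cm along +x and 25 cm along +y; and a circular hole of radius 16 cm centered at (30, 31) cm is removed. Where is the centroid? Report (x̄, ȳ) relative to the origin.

rectangular body: A = 160 × 60 = 9600.00, centroid at (80.00, 30.00).
semicircular top: A = ½π·80² = 10053.10, centroid at (80.00, 93.95).
triangular fin: A = ½·25·25 = 312.50, centroid at (168.33, 8.33).
hole: A = −π·16² = -804.25, centroid at (30.00, 31.00).
ΣA = 19161.35 cm², ΣAx̄ = 1600724.45 cm³, ΣAȳ = 1210191.61 cm³.
x̄ = 1600724.45/19161.35 = 83.54 cm; ȳ = 1210191.61/19161.35 = 63.16 cm.

x̄ = 83.54 cm, ȳ = 63.16 cm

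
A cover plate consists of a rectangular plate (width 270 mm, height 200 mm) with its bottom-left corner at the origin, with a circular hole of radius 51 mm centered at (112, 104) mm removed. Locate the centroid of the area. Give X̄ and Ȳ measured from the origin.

X̄ = 139.10 mm, Ȳ = 99.29 mm

Part | A | x̄ᵢ | ȳᵢ | A·x̄ᵢ | A·ȳᵢ
plate | 54000.00 | 135.00 | 100.00 | 7290000.00 | 5400000.00
hole | -8171.28 | 112.00 | 104.00 | -915183.64 | -849813.38
Σ | 45828.72 |  |  | 6374816.36 | 4550186.62
X̄ = 6374816.36 / 45828.72 = 139.10 mm
Ȳ = 4550186.62 / 45828.72 = 99.29 mm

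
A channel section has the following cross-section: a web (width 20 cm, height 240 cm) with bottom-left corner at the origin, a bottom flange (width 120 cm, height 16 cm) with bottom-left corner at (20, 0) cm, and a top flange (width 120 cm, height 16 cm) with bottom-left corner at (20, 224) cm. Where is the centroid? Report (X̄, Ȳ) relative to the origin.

X̄ = 41.11 cm, Ȳ = 120.00 cm

web: A = 20 × 240 = 4800.00, centroid at (10.00, 120.00).
bottom flange: A = 120 × 16 = 1920.00, centroid at (80.00, 8.00).
top flange: A = 120 × 16 = 1920.00, centroid at (80.00, 232.00).
ΣA = 8640.00 cm²
ΣAX̄ = (4800.00)(10.00) + (1920.00)(80.00) + (1920.00)(80.00) = 355200.00 cm³
ΣAȲ = (4800.00)(120.00) + (1920.00)(8.00) + (1920.00)(232.00) = 1036800.00 cm³
X̄ = 355200.00 / 8640.00 = 41.11 cm
Ȳ = 1036800.00 / 8640.00 = 120.00 cm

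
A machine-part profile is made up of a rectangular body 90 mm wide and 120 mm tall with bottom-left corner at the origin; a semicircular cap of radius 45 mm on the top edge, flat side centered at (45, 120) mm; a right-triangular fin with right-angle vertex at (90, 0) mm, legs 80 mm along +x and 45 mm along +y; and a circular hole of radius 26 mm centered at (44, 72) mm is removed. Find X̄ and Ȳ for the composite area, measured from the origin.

rectangular body: A = 90 × 120 = 10800.00, centroid at (45.00, 60.00).
semicircular top: A = ½π·45² = 3180.86, centroid at (45.00, 139.10).
triangular fin: A = ½·80·45 = 1800.00, centroid at (116.67, 15.00).
hole: A = −π·26² = -2123.72, centroid at (44.00, 72.00).
ΣA = 13657.15 mm²
ΣAX̄ = (10800.00)(45.00) + (3180.86)(45.00) + (1800.00)(116.67) + (-2123.72)(44.00) = 745695.28 mm³
ΣAȲ = (10800.00)(60.00) + (3180.86)(139.10) + (1800.00)(15.00) + (-2123.72)(72.00) = 964545.91 mm³
X̄ = 745695.28 / 13657.15 = 54.60 mm
Ȳ = 964545.91 / 13657.15 = 70.63 mm

X̄ = 54.60 mm, Ȳ = 70.63 mm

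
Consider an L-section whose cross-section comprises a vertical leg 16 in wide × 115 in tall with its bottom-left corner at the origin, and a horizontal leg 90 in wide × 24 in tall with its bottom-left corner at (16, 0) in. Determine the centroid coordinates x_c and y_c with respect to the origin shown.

Part | A | x̄ᵢ | ȳᵢ | A·x̄ᵢ | A·ȳᵢ
vertical leg | 1840.00 | 8.00 | 57.50 | 14720.00 | 105800.00
horizontal leg | 2160.00 | 61.00 | 12.00 | 131760.00 | 25920.00
Σ | 4000.00 |  |  | 146480.00 | 131720.00
x_c = 146480.00 / 4000.00 = 36.62 in
y_c = 131720.00 / 4000.00 = 32.93 in

x_c = 36.62 in, y_c = 32.93 in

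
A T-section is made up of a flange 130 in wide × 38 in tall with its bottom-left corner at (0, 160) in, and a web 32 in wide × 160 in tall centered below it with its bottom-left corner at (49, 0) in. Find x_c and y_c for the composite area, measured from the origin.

x_c = 65.00 in, y_c = 128.61 in

web: A = 32 × 160 = 5120.00, centroid at (65.00, 80.00).
flange: A = 130 × 38 = 4940.00, centroid at (65.00, 179.00).
ΣA = 10060.00 in², ΣAx_c = 653900.00 in³, ΣAy_c = 1293860.00 in³.
x_c = 653900.00/10060.00 = 65.00 in; y_c = 1293860.00/10060.00 = 128.61 in.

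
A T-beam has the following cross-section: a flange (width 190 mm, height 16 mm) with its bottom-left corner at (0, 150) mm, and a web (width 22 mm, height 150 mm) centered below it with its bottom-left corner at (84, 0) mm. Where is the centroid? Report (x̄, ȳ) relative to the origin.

x̄ = 95.00 mm, ȳ = 114.80 mm

Part | A | x̄ᵢ | ȳᵢ | A·x̄ᵢ | A·ȳᵢ
web | 3300.00 | 95.00 | 75.00 | 313500.00 | 247500.00
flange | 3040.00 | 95.00 | 158.00 | 288800.00 | 480320.00
Σ | 6340.00 |  |  | 602300.00 | 727820.00
x̄ = 602300.00 / 6340.00 = 95.00 mm
ȳ = 727820.00 / 6340.00 = 114.80 mm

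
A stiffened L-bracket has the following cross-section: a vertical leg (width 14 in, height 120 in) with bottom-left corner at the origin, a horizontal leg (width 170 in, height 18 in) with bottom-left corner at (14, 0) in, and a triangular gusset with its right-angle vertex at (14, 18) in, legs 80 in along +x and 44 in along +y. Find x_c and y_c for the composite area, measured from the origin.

x_c = 59.43 in, y_c = 28.59 in

vertical leg: A = 14 × 120 = 1680.00, centroid at (7.00, 60.00).
horizontal leg: A = 170 × 18 = 3060.00, centroid at (99.00, 9.00).
gusset: A = ½·80·44 = 1760.00, centroid at (40.67, 32.67).
ΣA = 6500.00 in², ΣAx_c = 386273.33 in³, ΣAy_c = 185833.33 in³.
x_c = 386273.33/6500.00 = 59.43 in; y_c = 185833.33/6500.00 = 28.59 in.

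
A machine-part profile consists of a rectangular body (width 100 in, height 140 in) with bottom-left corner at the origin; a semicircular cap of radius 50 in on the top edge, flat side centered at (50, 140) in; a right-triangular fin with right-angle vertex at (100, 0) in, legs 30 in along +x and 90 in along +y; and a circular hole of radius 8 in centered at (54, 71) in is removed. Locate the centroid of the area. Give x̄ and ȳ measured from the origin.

Part | A | x̄ᵢ | ȳᵢ | A·x̄ᵢ | A·ȳᵢ
rectangular body | 14000.00 | 50.00 | 70.00 | 700000.00 | 980000.00
semicircular top | 3926.99 | 50.00 | 161.22 | 196349.54 | 633112.05
triangular fin | 1350.00 | 110.00 | 30.00 | 148500.00 | 40500.00
hole | -201.06 | 54.00 | 71.00 | -10857.34 | -14275.40
Σ | 19075.93 |  |  | 1033992.20 | 1639336.65
x̄ = 1033992.20 / 19075.93 = 54.20 in
ȳ = 1639336.65 / 19075.93 = 85.94 in

x̄ = 54.20 in, ȳ = 85.94 in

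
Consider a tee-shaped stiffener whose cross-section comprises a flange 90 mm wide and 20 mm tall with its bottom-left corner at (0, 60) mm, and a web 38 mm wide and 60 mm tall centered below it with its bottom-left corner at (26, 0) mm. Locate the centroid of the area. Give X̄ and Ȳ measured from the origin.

Part | A | x̄ᵢ | ȳᵢ | A·x̄ᵢ | A·ȳᵢ
web | 2280.00 | 45.00 | 30.00 | 102600.00 | 68400.00
flange | 1800.00 | 45.00 | 70.00 | 81000.00 | 126000.00
Σ | 4080.00 |  |  | 183600.00 | 194400.00
X̄ = 183600.00 / 4080.00 = 45.00 mm
Ȳ = 194400.00 / 4080.00 = 47.65 mm

X̄ = 45.00 mm, Ȳ = 47.65 mm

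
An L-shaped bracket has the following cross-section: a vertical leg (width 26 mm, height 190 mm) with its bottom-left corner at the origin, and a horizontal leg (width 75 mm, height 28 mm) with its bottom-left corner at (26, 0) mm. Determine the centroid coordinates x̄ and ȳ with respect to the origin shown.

Part | A | x̄ᵢ | ȳᵢ | A·x̄ᵢ | A·ȳᵢ
vertical leg | 4940.00 | 13.00 | 95.00 | 64220.00 | 469300.00
horizontal leg | 2100.00 | 63.50 | 14.00 | 133350.00 | 29400.00
Σ | 7040.00 |  |  | 197570.00 | 498700.00
x̄ = 197570.00 / 7040.00 = 28.06 mm
ȳ = 498700.00 / 7040.00 = 70.84 mm

x̄ = 28.06 mm, ȳ = 70.84 mm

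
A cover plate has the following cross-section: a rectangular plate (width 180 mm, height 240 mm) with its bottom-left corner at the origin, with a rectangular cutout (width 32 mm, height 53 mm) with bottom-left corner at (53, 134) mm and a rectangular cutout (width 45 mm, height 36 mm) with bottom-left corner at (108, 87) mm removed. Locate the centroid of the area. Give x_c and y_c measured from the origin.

Part | A | x̄ᵢ | ȳᵢ | A·x̄ᵢ | A·ȳᵢ
plate | 43200.00 | 90.00 | 120.00 | 3888000.00 | 5184000.00
hole 1 | -1696.00 | 69.00 | 160.50 | -117024.00 | -272208.00
hole 2 | -1620.00 | 130.50 | 105.00 | -211410.00 | -170100.00
Σ | 39884.00 |  |  | 3559566.00 | 4741692.00
x_c = 3559566.00 / 39884.00 = 89.25 mm
y_c = 4741692.00 / 39884.00 = 118.89 mm

x_c = 89.25 mm, y_c = 118.89 mm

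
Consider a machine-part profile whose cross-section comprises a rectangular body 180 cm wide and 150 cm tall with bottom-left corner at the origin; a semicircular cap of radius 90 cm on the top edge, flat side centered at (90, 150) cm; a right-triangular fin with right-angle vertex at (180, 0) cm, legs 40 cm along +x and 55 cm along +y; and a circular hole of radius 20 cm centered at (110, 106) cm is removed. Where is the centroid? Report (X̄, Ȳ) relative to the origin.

rectangular body: A = 180 × 150 = 27000.00, centroid at (90.00, 75.00).
semicircular top: A = ½π·90² = 12723.45, centroid at (90.00, 188.20).
triangular fin: A = ½·40·55 = 1100.00, centroid at (193.33, 18.33).
hole: A = −π·20² = -1256.64, centroid at (110.00, 106.00).
ΣA = 39566.81 cm², ΣAX̄ = 3649547.11 cm³, ΣAȲ = 4306480.68 cm³.
X̄ = 3649547.11/39566.81 = 92.24 cm; Ȳ = 4306480.68/39566.81 = 108.84 cm.

X̄ = 92.24 cm, Ȳ = 108.84 cm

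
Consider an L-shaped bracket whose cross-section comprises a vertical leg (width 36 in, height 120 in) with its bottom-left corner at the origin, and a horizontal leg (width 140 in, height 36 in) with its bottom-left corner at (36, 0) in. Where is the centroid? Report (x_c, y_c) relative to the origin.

x_c = 65.38 in, y_c = 37.38 in

Part | A | x̄ᵢ | ȳᵢ | A·x̄ᵢ | A·ȳᵢ
vertical leg | 4320.00 | 18.00 | 60.00 | 77760.00 | 259200.00
horizontal leg | 5040.00 | 106.00 | 18.00 | 534240.00 | 90720.00
Σ | 9360.00 |  |  | 612000.00 | 349920.00
x_c = 612000.00 / 9360.00 = 65.38 in
y_c = 349920.00 / 9360.00 = 37.38 in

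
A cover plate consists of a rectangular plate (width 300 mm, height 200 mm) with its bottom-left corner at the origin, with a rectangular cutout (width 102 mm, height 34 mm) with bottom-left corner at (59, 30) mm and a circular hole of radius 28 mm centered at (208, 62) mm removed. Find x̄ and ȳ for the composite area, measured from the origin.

x̄ = 149.92 mm, ȳ = 105.13 mm

plate: A = 300 × 200 = 60000.00, centroid at (150.00, 100.00).
hole 1: A = −(102 × 34) = -3468.00, centroid at (110.00, 47.00).
hole 2: A = −π·28² = -2463.01, centroid at (208.00, 62.00).
ΣA = 54068.99 mm², ΣAx̄ = 8106214.20 mm³, ΣAȳ = 5684297.46 mm³.
x̄ = 8106214.20/54068.99 = 149.92 mm; ȳ = 5684297.46/54068.99 = 105.13 mm.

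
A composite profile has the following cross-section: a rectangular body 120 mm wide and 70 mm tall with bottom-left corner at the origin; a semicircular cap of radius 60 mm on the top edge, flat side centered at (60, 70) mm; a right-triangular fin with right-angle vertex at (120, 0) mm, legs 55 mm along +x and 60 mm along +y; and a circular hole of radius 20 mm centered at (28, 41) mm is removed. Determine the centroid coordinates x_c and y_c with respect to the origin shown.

x_c = 71.73 mm, y_c = 56.43 mm

Part | A | x̄ᵢ | ȳᵢ | A·x̄ᵢ | A·ȳᵢ
rectangular body | 8400.00 | 60.00 | 35.00 | 504000.00 | 294000.00
semicircular top | 5654.87 | 60.00 | 95.46 | 339292.01 | 539840.67
triangular fin | 1650.00 | 138.33 | 20.00 | 228250.00 | 33000.00
hole | -1256.64 | 28.00 | 41.00 | -35185.84 | -51522.12
Σ | 14448.23 |  |  | 1036356.17 | 815318.55
x_c = 1036356.17 / 14448.23 = 71.73 mm
y_c = 815318.55 / 14448.23 = 56.43 mm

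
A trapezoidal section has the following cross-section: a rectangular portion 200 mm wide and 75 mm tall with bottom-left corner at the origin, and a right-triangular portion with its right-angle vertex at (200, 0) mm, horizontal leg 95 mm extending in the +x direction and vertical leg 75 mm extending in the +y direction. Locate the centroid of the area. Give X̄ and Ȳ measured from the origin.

rectangular portion: A = 200 × 75 = 15000.00, centroid at (100.00, 37.50).
triangular portion: A = ½·95·75 = 3562.50, centroid at (231.67, 25.00).
ΣA = 18562.50 mm²
ΣAX̄ = (15000.00)(100.00) + (3562.50)(231.67) = 2325312.50 mm³
ΣAȲ = (15000.00)(37.50) + (3562.50)(25.00) = 651562.50 mm³
X̄ = 2325312.50 / 18562.50 = 125.27 mm
Ȳ = 651562.50 / 18562.50 = 35.10 mm

X̄ = 125.27 mm, Ȳ = 35.10 mm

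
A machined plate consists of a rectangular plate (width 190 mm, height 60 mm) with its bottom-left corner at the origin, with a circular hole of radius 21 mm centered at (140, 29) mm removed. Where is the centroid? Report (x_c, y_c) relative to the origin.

x_c = 88.77 mm, y_c = 30.14 mm

Part | A | x̄ᵢ | ȳᵢ | A·x̄ᵢ | A·ȳᵢ
plate | 11400.00 | 95.00 | 30.00 | 1083000.00 | 342000.00
hole | -1385.44 | 140.00 | 29.00 | -193961.93 | -40177.83
Σ | 10014.56 |  |  | 889038.07 | 301822.17
x_c = 889038.07 / 10014.56 = 88.77 mm
y_c = 301822.17 / 10014.56 = 30.14 mm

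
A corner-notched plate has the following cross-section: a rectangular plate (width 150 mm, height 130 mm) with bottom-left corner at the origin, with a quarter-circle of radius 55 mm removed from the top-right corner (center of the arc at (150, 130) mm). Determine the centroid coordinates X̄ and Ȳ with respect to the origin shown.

X̄ = 67.83 mm, Ȳ = 59.22 mm

plate: A = 150 × 130 = 19500.00, centroid at (75.00, 65.00).
removed quarter-circle: A = −¼π·55² = -2375.83, centroid at (126.66, 106.66).
ΣA = 17124.17 mm²
ΣAX̄ = (19500.00)(75.00) + (-2375.83)(126.66) = 1161583.92 mm³
ΣAȲ = (19500.00)(65.00) + (-2375.83)(106.66) = 1014100.51 mm³
X̄ = 1161583.92 / 17124.17 = 67.83 mm
Ȳ = 1014100.51 / 17124.17 = 59.22 mm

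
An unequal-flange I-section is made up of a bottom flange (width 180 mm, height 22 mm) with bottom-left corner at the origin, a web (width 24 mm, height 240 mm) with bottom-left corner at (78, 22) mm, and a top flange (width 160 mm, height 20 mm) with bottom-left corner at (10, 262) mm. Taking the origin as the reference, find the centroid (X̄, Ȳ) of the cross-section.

Part | A | x̄ᵢ | ȳᵢ | A·x̄ᵢ | A·ȳᵢ
bottom flange | 3960.00 | 90.00 | 11.00 | 356400.00 | 43560.00
web | 5760.00 | 90.00 | 142.00 | 518400.00 | 817920.00
top flange | 3200.00 | 90.00 | 272.00 | 288000.00 | 870400.00
Σ | 12920.00 |  |  | 1162800.00 | 1731880.00
X̄ = 1162800.00 / 12920.00 = 90.00 mm
Ȳ = 1731880.00 / 12920.00 = 134.05 mm

X̄ = 90.00 mm, Ȳ = 134.05 mm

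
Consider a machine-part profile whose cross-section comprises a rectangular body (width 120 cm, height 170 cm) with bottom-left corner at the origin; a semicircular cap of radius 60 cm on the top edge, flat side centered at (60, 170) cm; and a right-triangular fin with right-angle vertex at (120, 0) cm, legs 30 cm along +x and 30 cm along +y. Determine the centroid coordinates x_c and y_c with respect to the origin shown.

x_c = 61.19 cm, y_c = 107.29 cm

rectangular body: A = 120 × 170 = 20400.00, centroid at (60.00, 85.00).
semicircular top: A = ½π·60² = 5654.87, centroid at (60.00, 195.46).
triangular fin: A = ½·30·30 = 450.00, centroid at (130.00, 10.00).
ΣA = 26504.87 cm², ΣAx_c = 1621792.01 cm³, ΣAy_c = 2843827.35 cm³.
x_c = 1621792.01/26504.87 = 61.19 cm; y_c = 2843827.35/26504.87 = 107.29 cm.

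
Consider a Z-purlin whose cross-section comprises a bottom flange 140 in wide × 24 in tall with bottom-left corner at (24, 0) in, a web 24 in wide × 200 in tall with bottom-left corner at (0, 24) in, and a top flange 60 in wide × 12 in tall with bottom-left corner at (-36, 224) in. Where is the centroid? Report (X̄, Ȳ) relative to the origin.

X̄ = 41.57 in, Ȳ = 90.22 in

bottom flange: A = 140 × 24 = 3360.00, centroid at (94.00, 12.00).
web: A = 24 × 200 = 4800.00, centroid at (12.00, 124.00).
top flange: A = 60 × 12 = 720.00, centroid at (-6.00, 230.00).
ΣA = 8880.00 in²
ΣAX̄ = (3360.00)(94.00) + (4800.00)(12.00) + (720.00)(-6.00) = 369120.00 in³
ΣAȲ = (3360.00)(12.00) + (4800.00)(124.00) + (720.00)(230.00) = 801120.00 in³
X̄ = 369120.00 / 8880.00 = 41.57 in
Ȳ = 801120.00 / 8880.00 = 90.22 in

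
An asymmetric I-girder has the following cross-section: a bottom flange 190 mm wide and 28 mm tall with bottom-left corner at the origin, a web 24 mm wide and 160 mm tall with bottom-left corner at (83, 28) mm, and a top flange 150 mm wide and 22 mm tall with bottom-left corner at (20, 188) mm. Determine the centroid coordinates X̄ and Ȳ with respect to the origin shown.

X̄ = 95.00 mm, Ȳ = 91.97 mm

Part | A | x̄ᵢ | ȳᵢ | A·x̄ᵢ | A·ȳᵢ
bottom flange | 5320.00 | 95.00 | 14.00 | 505400.00 | 74480.00
web | 3840.00 | 95.00 | 108.00 | 364800.00 | 414720.00
top flange | 3300.00 | 95.00 | 199.00 | 313500.00 | 656700.00
Σ | 12460.00 |  |  | 1183700.00 | 1145900.00
X̄ = 1183700.00 / 12460.00 = 95.00 mm
Ȳ = 1145900.00 / 12460.00 = 91.97 mm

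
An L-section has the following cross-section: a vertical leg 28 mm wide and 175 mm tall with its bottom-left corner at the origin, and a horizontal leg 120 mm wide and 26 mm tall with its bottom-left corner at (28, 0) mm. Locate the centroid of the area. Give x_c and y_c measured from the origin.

x_c = 42.79 mm, y_c = 58.52 mm

vertical leg: A = 28 × 175 = 4900.00, centroid at (14.00, 87.50).
horizontal leg: A = 120 × 26 = 3120.00, centroid at (88.00, 13.00).
ΣA = 8020.00 mm²
ΣAx_c = (4900.00)(14.00) + (3120.00)(88.00) = 343160.00 mm³
ΣAy_c = (4900.00)(87.50) + (3120.00)(13.00) = 469310.00 mm³
x_c = 343160.00 / 8020.00 = 42.79 mm
y_c = 469310.00 / 8020.00 = 58.52 mm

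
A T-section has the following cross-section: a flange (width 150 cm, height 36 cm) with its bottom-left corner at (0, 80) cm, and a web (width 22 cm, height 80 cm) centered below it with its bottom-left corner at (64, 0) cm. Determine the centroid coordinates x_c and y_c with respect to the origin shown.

x_c = 75.00 cm, y_c = 83.74 cm

Part | A | x̄ᵢ | ȳᵢ | A·x̄ᵢ | A·ȳᵢ
web | 1760.00 | 75.00 | 40.00 | 132000.00 | 70400.00
flange | 5400.00 | 75.00 | 98.00 | 405000.00 | 529200.00
Σ | 7160.00 |  |  | 537000.00 | 599600.00
x_c = 537000.00 / 7160.00 = 75.00 cm
y_c = 599600.00 / 7160.00 = 83.74 cm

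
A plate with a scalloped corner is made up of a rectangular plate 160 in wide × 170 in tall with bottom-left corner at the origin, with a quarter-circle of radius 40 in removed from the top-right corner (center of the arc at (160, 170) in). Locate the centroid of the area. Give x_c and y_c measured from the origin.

x_c = 76.95 in, y_c = 81.71 in

plate: A = 160 × 170 = 27200.00, centroid at (80.00, 85.00).
removed quarter-circle: A = −¼π·40² = -1256.64, centroid at (143.02, 153.02).
ΣA = 25943.36 in², ΣAx_c = 1996271.40 in³, ΣAy_c = 2119705.03 in³.
x_c = 1996271.40/25943.36 = 76.95 in; y_c = 2119705.03/25943.36 = 81.71 in.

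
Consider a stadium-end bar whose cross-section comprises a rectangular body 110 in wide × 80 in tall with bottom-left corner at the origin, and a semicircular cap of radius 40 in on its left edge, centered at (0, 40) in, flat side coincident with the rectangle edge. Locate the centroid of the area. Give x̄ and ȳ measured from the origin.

x̄ = 39.01 in, ȳ = 40.00 in

Part | A | x̄ᵢ | ȳᵢ | A·x̄ᵢ | A·ȳᵢ
rectangular body | 8800.00 | 55.00 | 40.00 | 484000.00 | 352000.00
semicircular end | 2513.27 | -16.98 | 40.00 | -42666.67 | 100530.96
Σ | 11313.27 |  |  | 441333.33 | 452530.96
x̄ = 441333.33 / 11313.27 = 39.01 in
ȳ = 452530.96 / 11313.27 = 40.00 in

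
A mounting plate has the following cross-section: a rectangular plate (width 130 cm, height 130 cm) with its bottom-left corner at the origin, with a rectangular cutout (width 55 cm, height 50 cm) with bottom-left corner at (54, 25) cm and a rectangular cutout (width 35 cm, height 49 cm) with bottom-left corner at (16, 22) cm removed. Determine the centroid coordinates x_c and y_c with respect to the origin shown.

plate: A = 130 × 130 = 16900.00, centroid at (65.00, 65.00).
hole 1: A = −(55 × 50) = -2750.00, centroid at (81.50, 50.00).
hole 2: A = −(35 × 49) = -1715.00, centroid at (33.50, 46.50).
ΣA = 12435.00 cm²
ΣAx_c = (16900.00)(65.00) + (-2750.00)(81.50) + (-1715.00)(33.50) = 816922.50 cm³
ΣAy_c = (16900.00)(65.00) + (-2750.00)(50.00) + (-1715.00)(46.50) = 881252.50 cm³
x_c = 816922.50 / 12435.00 = 65.70 cm
y_c = 881252.50 / 12435.00 = 70.87 cm

x_c = 65.70 cm, y_c = 70.87 cm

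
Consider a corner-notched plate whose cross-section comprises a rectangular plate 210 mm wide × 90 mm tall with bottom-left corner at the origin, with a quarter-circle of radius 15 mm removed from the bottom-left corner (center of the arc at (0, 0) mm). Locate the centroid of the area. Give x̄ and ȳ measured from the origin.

plate: A = 210 × 90 = 18900.00, centroid at (105.00, 45.00).
removed quarter-circle: A = −¼π·15² = -176.71, centroid at (6.37, 6.37).
ΣA = 18723.29 mm²
ΣAx̄ = (18900.00)(105.00) + (-176.71)(6.37) = 1983375.00 mm³
ΣAȳ = (18900.00)(45.00) + (-176.71)(6.37) = 849375.00 mm³
x̄ = 1983375.00 / 18723.29 = 105.93 mm
ȳ = 849375.00 / 18723.29 = 45.36 mm

x̄ = 105.93 mm, ȳ = 45.36 mm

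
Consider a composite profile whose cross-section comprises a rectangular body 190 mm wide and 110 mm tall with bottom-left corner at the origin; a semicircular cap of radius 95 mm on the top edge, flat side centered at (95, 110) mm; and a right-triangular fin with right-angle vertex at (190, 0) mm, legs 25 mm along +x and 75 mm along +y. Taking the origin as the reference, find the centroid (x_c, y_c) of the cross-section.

x_c = 97.69 mm, y_c = 91.74 mm

rectangular body: A = 190 × 110 = 20900.00, centroid at (95.00, 55.00).
semicircular top: A = ½π·95² = 14176.44, centroid at (95.00, 150.32).
triangular fin: A = ½·25·75 = 937.50, centroid at (198.33, 25.00).
ΣA = 36013.94 mm², ΣAx_c = 3518199.00 mm³, ΣAy_c = 3303928.89 mm³.
x_c = 3518199.00/36013.94 = 97.69 mm; y_c = 3303928.89/36013.94 = 91.74 mm.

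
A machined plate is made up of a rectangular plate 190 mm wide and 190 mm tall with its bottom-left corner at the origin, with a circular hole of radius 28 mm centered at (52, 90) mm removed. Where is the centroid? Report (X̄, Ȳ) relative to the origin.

X̄ = 98.15 mm, Ȳ = 95.37 mm

Part | A | x̄ᵢ | ȳᵢ | A·x̄ᵢ | A·ȳᵢ
plate | 36100.00 | 95.00 | 95.00 | 3429500.00 | 3429500.00
hole | -2463.01 | 52.00 | 90.00 | -128076.45 | -221670.78
Σ | 33636.99 |  |  | 3301423.55 | 3207829.22
X̄ = 3301423.55 / 33636.99 = 98.15 mm
Ȳ = 3207829.22 / 33636.99 = 95.37 mm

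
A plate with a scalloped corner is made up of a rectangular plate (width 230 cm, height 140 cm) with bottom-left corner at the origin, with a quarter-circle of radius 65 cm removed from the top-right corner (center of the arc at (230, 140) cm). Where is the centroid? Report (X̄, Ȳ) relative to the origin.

X̄ = 104.96 cm, Ȳ = 65.13 cm

Part | A | x̄ᵢ | ȳᵢ | A·x̄ᵢ | A·ȳᵢ
plate | 32200.00 | 115.00 | 70.00 | 3703000.00 | 2254000.00
removed quarter-circle | -3318.31 | 202.41 | 112.41 | -671669.00 | -373021.35
Σ | 28881.69 |  |  | 3031331.00 | 1880978.65
X̄ = 3031331.00 / 28881.69 = 104.96 cm
Ȳ = 1880978.65 / 28881.69 = 65.13 cm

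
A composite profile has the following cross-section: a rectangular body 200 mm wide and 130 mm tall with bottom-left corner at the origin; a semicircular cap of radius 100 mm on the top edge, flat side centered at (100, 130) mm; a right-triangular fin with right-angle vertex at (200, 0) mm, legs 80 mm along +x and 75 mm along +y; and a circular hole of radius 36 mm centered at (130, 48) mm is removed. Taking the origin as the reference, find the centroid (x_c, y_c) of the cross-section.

x_c = 106.35 mm, y_c = 105.28 mm

Part | A | x̄ᵢ | ȳᵢ | A·x̄ᵢ | A·ȳᵢ
rectangular body | 26000.00 | 100.00 | 65.00 | 2600000.00 | 1690000.00
semicircular top | 15707.96 | 100.00 | 172.44 | 1570796.33 | 2708701.89
triangular fin | 3000.00 | 226.67 | 25.00 | 680000.00 | 75000.00
hole | -4071.50 | 130.00 | 48.00 | -529295.53 | -195432.20
Σ | 40636.46 |  |  | 4321500.80 | 4278269.70
x_c = 4321500.80 / 40636.46 = 106.35 mm
y_c = 4278269.70 / 40636.46 = 105.28 mm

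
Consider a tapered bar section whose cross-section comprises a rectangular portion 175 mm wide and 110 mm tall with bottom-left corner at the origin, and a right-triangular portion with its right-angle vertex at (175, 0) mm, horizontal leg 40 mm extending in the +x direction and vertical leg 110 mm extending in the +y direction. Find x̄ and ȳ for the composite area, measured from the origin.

rectangular portion: A = 175 × 110 = 19250.00, centroid at (87.50, 55.00).
triangular portion: A = ½·40·110 = 2200.00, centroid at (188.33, 36.67).
ΣA = 21450.00 mm², ΣAx̄ = 2098708.33 mm³, ΣAȳ = 1139416.67 mm³.
x̄ = 2098708.33/21450.00 = 97.84 mm; ȳ = 1139416.67/21450.00 = 53.12 mm.

x̄ = 97.84 mm, ȳ = 53.12 mm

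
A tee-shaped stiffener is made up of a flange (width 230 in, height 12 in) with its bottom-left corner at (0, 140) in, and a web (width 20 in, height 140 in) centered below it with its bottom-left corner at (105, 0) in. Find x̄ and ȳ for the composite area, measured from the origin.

web: A = 20 × 140 = 2800.00, centroid at (115.00, 70.00).
flange: A = 230 × 12 = 2760.00, centroid at (115.00, 146.00).
ΣA = 5560.00 in², ΣAx̄ = 639400.00 in³, ΣAȳ = 598960.00 in³.
x̄ = 639400.00/5560.00 = 115.00 in; ȳ = 598960.00/5560.00 = 107.73 in.

x̄ = 115.00 in, ȳ = 107.73 in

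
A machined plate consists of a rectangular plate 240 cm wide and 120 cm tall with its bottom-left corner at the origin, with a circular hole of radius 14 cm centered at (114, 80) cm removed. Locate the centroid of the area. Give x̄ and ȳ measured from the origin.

x̄ = 120.13 cm, ȳ = 59.56 cm

plate: A = 240 × 120 = 28800.00, centroid at (120.00, 60.00).
hole: A = −π·14² = -615.75, centroid at (114.00, 80.00).
ΣA = 28184.25 cm², ΣAx̄ = 3385804.25 cm³, ΣAȳ = 1678739.83 cm³.
x̄ = 3385804.25/28184.25 = 120.13 cm; ȳ = 1678739.83/28184.25 = 59.56 cm.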